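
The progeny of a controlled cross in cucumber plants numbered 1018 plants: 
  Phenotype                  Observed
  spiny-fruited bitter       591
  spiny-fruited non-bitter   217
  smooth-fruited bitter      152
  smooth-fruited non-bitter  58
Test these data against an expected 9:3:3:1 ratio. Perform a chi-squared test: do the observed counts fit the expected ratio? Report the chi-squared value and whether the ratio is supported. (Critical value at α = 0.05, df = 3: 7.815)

The 9:3:3:1 ratio has 16 parts, so with N = 1018 the expected counts are:
  spiny-fruited bitter: 1018 × 9/16 = 572.625
  spiny-fruited non-bitter: 1018 × 3/16 = 190.875
  smooth-fruited bitter: 1018 × 3/16 = 190.875
  smooth-fruited non-bitter: 1018 × 1/16 = 63.625
χ² = Σ (O − E)² / E
  spiny-fruited bitter: (591 − 572.625)² / 572.625 = 0.5896
  spiny-fruited non-bitter: (217 − 190.875)² / 190.875 = 3.5757
  smooth-fruited bitter: (152 − 190.875)² / 190.875 = 7.9176
  smooth-fruited non-bitter: (58 − 63.625)² / 63.625 = 0.4973
χ² = 0.5896 + 3.5757 + 7.9176 + 0.4973 = 12.5802 ≈ 12.580
Degrees of freedom = 4 − 1 = 3; critical value at α = 0.05 is 7.815.
Since 12.580 > 7.815, we reject the null hypothesis — the data do not fit the 9:3:3:1 ratio.

12.580; not consistent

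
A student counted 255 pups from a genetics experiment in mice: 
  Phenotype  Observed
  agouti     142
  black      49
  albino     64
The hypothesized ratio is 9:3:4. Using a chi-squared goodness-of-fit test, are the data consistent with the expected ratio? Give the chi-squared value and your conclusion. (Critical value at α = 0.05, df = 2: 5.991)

Under the 9:3:4 hypothesis (Σ ratio = 16, N = 255):
  agouti: 255 × 9/16 = 143.4375
  black: 255 × 3/16 = 47.8125
  albino: 255 × 4/16 = 63.75
χ² = Σ (O − E)² / E
  agouti: (142 − 143.4375)² / 143.4375 = 0.0144
  black: (49 − 47.8125)² / 47.8125 = 0.0295
  albino: (64 − 63.75)² / 63.75 = 0.0010
χ² = 0.0144 + 0.0295 + 0.0010 = 0.0449 ≈ 0.045
Degrees of freedom = 3 − 1 = 2; critical value at α = 0.05 is 5.991.
Since 0.045 < 5.991, we fail to reject the null hypothesis — the data are consistent with the 9:3:4 ratio.

0.045; consistent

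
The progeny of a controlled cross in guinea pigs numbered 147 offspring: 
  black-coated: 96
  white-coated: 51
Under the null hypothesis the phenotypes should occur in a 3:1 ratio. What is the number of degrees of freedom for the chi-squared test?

A goodness-of-fit test with 2 phenotype classes has df = 2 − 1 = 1.

1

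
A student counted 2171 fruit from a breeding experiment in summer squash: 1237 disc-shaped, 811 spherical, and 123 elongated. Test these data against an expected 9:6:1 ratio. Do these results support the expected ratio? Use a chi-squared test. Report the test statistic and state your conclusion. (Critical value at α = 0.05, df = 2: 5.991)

Expected counts for N = 2171 under a 9:6:1 ratio (total parts = 16):
  disc-shaped: 2171 × 9/16 = 1221.1875
  spherical: 2171 × 6/16 = 814.125
  elongated: 2171 × 1/16 = 135.6875
χ² = Σ (O − E)² / E
  disc-shaped: (1237 − 1221.1875)² / 1221.1875 = 0.2047
  spherical: (811 − 814.125)² / 814.125 = 0.0120
  elongated: (123 − 135.6875)² / 135.6875 = 1.1863
χ² = 0.2047 + 0.0120 + 1.1863 = 1.403
Degrees of freedom = 3 − 1 = 2; critical value at α = 0.05 is 5.991.
Since 1.403 < 5.991, we fail to reject the null hypothesis — the data are consistent with the 9:6:1 ratio.

1.403; consistent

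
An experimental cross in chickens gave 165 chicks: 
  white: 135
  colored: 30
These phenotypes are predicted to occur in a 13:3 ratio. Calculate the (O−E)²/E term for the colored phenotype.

0.028

Expected counts for N = 165 under a 13:3 ratio (total parts = 16):
  white: 165 × 13/16 = 134.0625
  colored: 165 × 3/16 = 30.9375
Contribution of colored: (30 − 30.9375)² / 30.9375 = 0.0284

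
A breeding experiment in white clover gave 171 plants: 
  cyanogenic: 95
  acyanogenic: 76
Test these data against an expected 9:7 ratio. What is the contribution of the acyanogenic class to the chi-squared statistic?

0.019

Expected counts for N = 171 under a 9:7 ratio (total parts = 16):
  cyanogenic: 171 × 9/16 = 96.1875
  acyanogenic: 171 × 7/16 = 74.8125
Contribution of acyanogenic: (76 − 74.8125)² / 74.8125 = 0.0188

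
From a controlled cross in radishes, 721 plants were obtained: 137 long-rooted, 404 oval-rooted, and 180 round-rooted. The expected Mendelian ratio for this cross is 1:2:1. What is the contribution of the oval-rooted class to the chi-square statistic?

The 1:2:1 ratio has 4 parts, so with N = 721 the expected counts are:
  long-rooted: 721 × 1/4 = 180.25
  oval-rooted: 721 × 2/4 = 360.5
  round-rooted: 721 × 1/4 = 180.25
Contribution of oval-rooted: (404 − 360.5)² / 360.5 = 5.2490

5.249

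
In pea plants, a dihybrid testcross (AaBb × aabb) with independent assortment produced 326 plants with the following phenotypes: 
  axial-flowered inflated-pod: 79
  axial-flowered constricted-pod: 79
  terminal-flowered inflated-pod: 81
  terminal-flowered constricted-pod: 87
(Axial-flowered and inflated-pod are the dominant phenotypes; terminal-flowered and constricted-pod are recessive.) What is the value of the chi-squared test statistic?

0.528

A dihybrid testcross with independent assortment gives a 1:1:1:1 ratio.
The 1:1:1:1 ratio has 4 parts, so with N = 326 the expected counts are:
  axial-flowered inflated-pod: 326 × 1/4 = 81.5
  axial-flowered constricted-pod: 326 × 1/4 = 81.5
  terminal-flowered inflated-pod: 326 × 1/4 = 81.5
  terminal-flowered constricted-pod: 326 × 1/4 = 81.5
χ² = Σ (O − E)² / E
  axial-flowered inflated-pod: (79 − 81.5)² / 81.5 = 0.0767
  axial-flowered constricted-pod: (79 − 81.5)² / 81.5 = 0.0767
  terminal-flowered inflated-pod: (81 − 81.5)² / 81.5 = 0.0031
  terminal-flowered constricted-pod: (87 − 81.5)² / 81.5 = 0.3712
χ² = 0.0767 + 0.0767 + 0.0031 + 0.3712 = 0.5277 ≈ 0.528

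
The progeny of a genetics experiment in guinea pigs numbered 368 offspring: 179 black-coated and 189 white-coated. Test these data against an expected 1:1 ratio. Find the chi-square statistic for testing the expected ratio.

Under the 1:1 hypothesis (Σ ratio = 2, N = 368):
  black-coated: 368 × 1/2 = 184
  white-coated: 368 × 1/2 = 184
χ² = Σ (O − E)² / E
  black-coated: (179 − 184)² / 184 = 0.1359
  white-coated: (189 − 184)² / 184 = 0.1359
χ² = 0.1359 + 0.1359 = 0.2718 ≈ 0.272

0.272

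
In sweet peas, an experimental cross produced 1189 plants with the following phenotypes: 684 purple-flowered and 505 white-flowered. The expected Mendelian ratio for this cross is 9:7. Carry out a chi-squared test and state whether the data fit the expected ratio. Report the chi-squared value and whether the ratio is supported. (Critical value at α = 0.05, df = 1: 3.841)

0.788; consistent

The 9:7 ratio has 16 parts, so with N = 1189 the expected counts are:
  purple-flowered: 1189 × 9/16 = 668.8125
  white-flowered: 1189 × 7/16 = 520.1875
χ² = Σ (O − E)² / E
  purple-flowered: (684 − 668.8125)² / 668.8125 = 0.3449
  white-flowered: (505 − 520.1875)² / 520.1875 = 0.4434
χ² = 0.3449 + 0.4434 = 0.7883 ≈ 0.788
Degrees of freedom = 2 − 1 = 1; critical value at α = 0.05 is 3.841.
Since 0.788 < 3.841, we fail to reject the null hypothesis — the data are consistent with the 9:7 ratio.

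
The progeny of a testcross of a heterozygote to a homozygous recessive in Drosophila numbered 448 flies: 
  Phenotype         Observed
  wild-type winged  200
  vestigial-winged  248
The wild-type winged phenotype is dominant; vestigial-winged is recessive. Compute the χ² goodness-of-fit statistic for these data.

A testcross of a heterozygote (Aa × aa) gives a 1:1 phenotypic ratio.
The 1:1 ratio has 2 parts, so with N = 448 the expected counts are:
  wild-type winged: 448 × 1/2 = 224
  vestigial-winged: 448 × 1/2 = 224
χ² = Σ (O − E)² / E
  wild-type winged: (200 − 224)² / 224 = 2.5714
  vestigial-winged: (248 − 224)² / 224 = 2.5714
χ² = 2.5714 + 2.5714 = 5.1428 ≈ 5.143

5.143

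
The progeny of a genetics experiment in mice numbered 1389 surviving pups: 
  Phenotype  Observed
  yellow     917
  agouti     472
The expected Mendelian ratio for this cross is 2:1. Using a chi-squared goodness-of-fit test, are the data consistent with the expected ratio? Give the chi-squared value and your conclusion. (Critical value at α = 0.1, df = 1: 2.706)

Expected counts for N = 1389 under a 2:1 ratio (total parts = 3):
  yellow: 1389 × 2/3 = 926
  agouti: 1389 × 1/3 = 463
χ² = Σ (O − E)² / E
  yellow: (917 − 926)² / 926 = 0.0875
  agouti: (472 − 463)² / 463 = 0.1749
χ² = 0.0875 + 0.1749 = 0.2624 ≈ 0.262
Degrees of freedom = 2 − 1 = 1; critical value at α = 0.1 is 2.706.
Since 0.262 < 2.706, we fail to reject the null hypothesis — the data are consistent with the 2:1 ratio.

0.262; consistent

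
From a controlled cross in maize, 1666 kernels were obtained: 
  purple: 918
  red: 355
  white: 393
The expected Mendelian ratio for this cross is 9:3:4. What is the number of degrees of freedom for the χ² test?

A goodness-of-fit test with 3 phenotype classes has df = 3 − 1 = 2.

2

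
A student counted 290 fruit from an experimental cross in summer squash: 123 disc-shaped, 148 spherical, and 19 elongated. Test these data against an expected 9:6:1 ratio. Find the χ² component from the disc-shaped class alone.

9.870

Total ratio parts = 16. Expected numbers out of 290:
  disc-shaped: 290 × 9/16 = 163.125
  spherical: 290 × 6/16 = 108.75
  elongated: 290 × 1/16 = 18.125
Contribution of disc-shaped: (123 − 163.125)² / 163.125 = 9.8698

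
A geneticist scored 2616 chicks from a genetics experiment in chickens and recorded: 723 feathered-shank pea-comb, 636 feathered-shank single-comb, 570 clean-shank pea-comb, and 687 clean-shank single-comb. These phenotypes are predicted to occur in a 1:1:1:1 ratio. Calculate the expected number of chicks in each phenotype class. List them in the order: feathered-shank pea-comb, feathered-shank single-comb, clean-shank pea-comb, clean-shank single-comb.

Under the 1:1:1:1 hypothesis (Σ ratio = 4, N = 2616):
  feathered-shank pea-comb: 2616 × 1/4 = 654
  feathered-shank single-comb: 2616 × 1/4 = 654
  clean-shank pea-comb: 2616 × 1/4 = 654
  clean-shank single-comb: 2616 × 1/4 = 654

654, 654, 654, 654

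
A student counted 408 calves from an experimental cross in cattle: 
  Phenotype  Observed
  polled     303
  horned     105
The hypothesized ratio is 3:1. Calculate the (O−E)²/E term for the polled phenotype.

0.029

Expected counts for N = 408 under a 3:1 ratio (total parts = 4):
  polled: 408 × 3/4 = 306
  horned: 408 × 1/4 = 102
Contribution of polled: (303 − 306)² / 306 = 0.0294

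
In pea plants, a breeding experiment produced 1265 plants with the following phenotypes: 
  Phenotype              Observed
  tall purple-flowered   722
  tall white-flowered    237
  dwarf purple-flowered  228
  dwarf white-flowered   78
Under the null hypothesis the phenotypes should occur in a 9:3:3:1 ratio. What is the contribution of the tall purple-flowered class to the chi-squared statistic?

0.153

Under the 9:3:3:1 hypothesis (Σ ratio = 16, N = 1265):
  tall purple-flowered: 1265 × 9/16 = 711.5625
  tall white-flowered: 1265 × 3/16 = 237.1875
  dwarf purple-flowered: 1265 × 3/16 = 237.1875
  dwarf white-flowered: 1265 × 1/16 = 79.0625
Contribution of tall purple-flowered: (722 − 711.5625)² / 711.5625 = 0.1531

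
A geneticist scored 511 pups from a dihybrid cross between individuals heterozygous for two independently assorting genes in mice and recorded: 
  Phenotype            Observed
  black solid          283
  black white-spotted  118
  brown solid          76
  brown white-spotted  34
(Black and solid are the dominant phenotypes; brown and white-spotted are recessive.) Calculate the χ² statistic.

A dihybrid F₂ with independent assortment and complete dominance at both loci gives a 9:3:3:1 phenotypic ratio.
Total ratio parts = 16. Expected numbers out of 511:
  black solid: 511 × 9/16 = 287.4375
  black white-spotted: 511 × 3/16 = 95.8125
  brown solid: 511 × 3/16 = 95.8125
  brown white-spotted: 511 × 1/16 = 31.9375
χ² = Σ (O − E)² / E
  black solid: (283 − 287.4375)² / 287.4375 = 0.0685
  black white-spotted: (118 − 95.8125)² / 95.8125 = 5.1380
  brown solid: (76 − 95.8125)² / 95.8125 = 4.0969
  brown white-spotted: (34 − 31.9375)² / 31.9375 = 0.1332
χ² = 0.0685 + 5.1380 + 4.0969 + 0.1332 = 9.4366 ≈ 9.437

9.437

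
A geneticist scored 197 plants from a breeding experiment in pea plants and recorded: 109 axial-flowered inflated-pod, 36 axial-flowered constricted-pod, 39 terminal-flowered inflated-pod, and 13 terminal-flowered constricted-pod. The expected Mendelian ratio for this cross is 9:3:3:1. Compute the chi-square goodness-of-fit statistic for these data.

0.207

Expected counts for N = 197 under a 9:3:3:1 ratio (total parts = 16):
  axial-flowered inflated-pod: 197 × 9/16 = 110.8125
  axial-flowered constricted-pod: 197 × 3/16 = 36.9375
  terminal-flowered inflated-pod: 197 × 3/16 = 36.9375
  terminal-flowered constricted-pod: 197 × 1/16 = 12.3125
χ² = Σ (O − E)² / E
  axial-flowered inflated-pod: (109 − 110.8125)² / 110.8125 = 0.0296
  axial-flowered constricted-pod: (36 − 36.9375)² / 36.9375 = 0.0238
  terminal-flowered inflated-pod: (39 − 36.9375)² / 36.9375 = 0.1152
  terminal-flowered constricted-pod: (13 − 12.3125)² / 12.3125 = 0.0384
χ² = 0.0296 + 0.0238 + 0.1152 + 0.0384 = 0.207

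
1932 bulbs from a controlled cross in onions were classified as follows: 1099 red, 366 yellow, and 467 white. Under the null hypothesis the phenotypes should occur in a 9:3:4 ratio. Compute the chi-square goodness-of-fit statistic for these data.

0.707

Under the 9:3:4 hypothesis (Σ ratio = 16, N = 1932):
  red: 1932 × 9/16 = 1086.75
  yellow: 1932 × 3/16 = 362.25
  white: 1932 × 4/16 = 483
χ² = Σ (O − E)² / E
  red: (1099 − 1086.75)² / 1086.75 = 0.1381
  yellow: (366 − 362.25)² / 362.25 = 0.0388
  white: (467 − 483)² / 483 = 0.5300
χ² = 0.1381 + 0.0388 + 0.5300 = 0.7069 ≈ 0.707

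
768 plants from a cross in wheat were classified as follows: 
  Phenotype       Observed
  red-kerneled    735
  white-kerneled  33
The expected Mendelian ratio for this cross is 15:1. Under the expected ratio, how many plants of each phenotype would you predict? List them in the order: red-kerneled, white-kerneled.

720, 48

The 15:1 ratio has 16 parts, so with N = 768 the expected counts are:
  red-kerneled: 768 × 15/16 = 720
  white-kerneled: 768 × 1/16 = 48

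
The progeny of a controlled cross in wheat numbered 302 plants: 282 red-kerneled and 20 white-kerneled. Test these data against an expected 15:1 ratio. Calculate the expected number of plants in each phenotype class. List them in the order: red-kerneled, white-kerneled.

Expected counts for N = 302 under a 15:1 ratio (total parts = 16):
  red-kerneled: 302 × 15/16 = 283.125
  white-kerneled: 302 × 1/16 = 18.875

283.125, 18.875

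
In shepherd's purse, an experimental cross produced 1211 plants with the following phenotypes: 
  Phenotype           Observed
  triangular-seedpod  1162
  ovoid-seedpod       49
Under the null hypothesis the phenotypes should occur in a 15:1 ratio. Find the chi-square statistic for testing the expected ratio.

Under the 15:1 hypothesis (Σ ratio = 16, N = 1211):
  triangular-seedpod: 1211 × 15/16 = 1135.3125
  ovoid-seedpod: 1211 × 1/16 = 75.6875
χ² = Σ (O − E)² / E
  triangular-seedpod: (1162 − 1135.3125)² / 1135.3125 = 0.6273
  ovoid-seedpod: (49 − 75.6875)² / 75.6875 = 9.4100
χ² = 0.6273 + 9.4100 = 10.0373 ≈ 10.037

10.037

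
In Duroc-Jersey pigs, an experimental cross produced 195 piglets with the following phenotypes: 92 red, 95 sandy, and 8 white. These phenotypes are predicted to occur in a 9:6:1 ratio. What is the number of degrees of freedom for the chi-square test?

A goodness-of-fit test with 3 phenotype classes has df = 3 − 1 = 2.

2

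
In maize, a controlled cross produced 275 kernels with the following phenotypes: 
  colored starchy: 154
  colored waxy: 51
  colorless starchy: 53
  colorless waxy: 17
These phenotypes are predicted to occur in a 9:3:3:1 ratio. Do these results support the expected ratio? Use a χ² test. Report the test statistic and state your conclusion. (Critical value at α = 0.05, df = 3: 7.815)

0.051; consistent

The 9:3:3:1 ratio has 16 parts, so with N = 275 the expected counts are:
  colored starchy: 275 × 9/16 = 154.6875
  colored waxy: 275 × 3/16 = 51.5625
  colorless starchy: 275 × 3/16 = 51.5625
  colorless waxy: 275 × 1/16 = 17.1875
χ² = Σ (O − E)² / E
  colored starchy: (154 − 154.6875)² / 154.6875 = 0.0031
  colored waxy: (51 − 51.5625)² / 51.5625 = 0.0061
  colorless starchy: (53 − 51.5625)² / 51.5625 = 0.0401
  colorless waxy: (17 − 17.1875)² / 17.1875 = 0.0020
χ² = 0.0031 + 0.0061 + 0.0401 + 0.0020 = 0.0513 ≈ 0.051
Degrees of freedom = 4 − 1 = 3; critical value at α = 0.05 is 7.815.
Since 0.051 < 7.815, we fail to reject the null hypothesis — the data are consistent with the 9:3:3:1 ratio.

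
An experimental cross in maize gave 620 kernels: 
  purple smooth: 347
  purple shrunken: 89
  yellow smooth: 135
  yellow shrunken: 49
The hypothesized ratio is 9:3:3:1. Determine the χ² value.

12.132

Total ratio parts = 16. Expected numbers out of 620:
  purple smooth: 620 × 9/16 = 348.75
  purple shrunken: 620 × 3/16 = 116.25
  yellow smooth: 620 × 3/16 = 116.25
  yellow shrunken: 620 × 1/16 = 38.75
χ² = Σ (O − E)² / E
  purple smooth: (347 − 348.75)² / 348.75 = 0.0088
  purple shrunken: (89 − 116.25)² / 116.25 = 6.3876
  yellow smooth: (135 − 116.25)² / 116.25 = 3.0242
  yellow shrunken: (49 − 38.75)² / 38.75 = 2.7113
χ² = 0.0088 + 6.3876 + 3.0242 + 2.7113 = 12.1319 ≈ 12.132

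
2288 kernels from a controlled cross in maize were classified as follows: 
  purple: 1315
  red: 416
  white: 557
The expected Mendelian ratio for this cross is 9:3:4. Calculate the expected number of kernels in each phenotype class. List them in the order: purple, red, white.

Expected counts for N = 2288 under a 9:3:4 ratio (total parts = 16):
  purple: 2288 × 9/16 = 1287
  red: 2288 × 3/16 = 429
  white: 2288 × 4/16 = 572

1287, 429, 572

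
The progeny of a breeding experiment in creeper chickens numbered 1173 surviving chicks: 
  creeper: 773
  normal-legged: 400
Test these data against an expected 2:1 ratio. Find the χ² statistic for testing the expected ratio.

0.311

Expected counts for N = 1173 under a 2:1 ratio (total parts = 3):
  creeper: 1173 × 2/3 = 782
  normal-legged: 1173 × 1/3 = 391
χ² = Σ (O − E)² / E
  creeper: (773 − 782)² / 782 = 0.1036
  normal-legged: (400 − 391)² / 391 = 0.2072
χ² = 0.1036 + 0.2072 = 0.3108 ≈ 0.311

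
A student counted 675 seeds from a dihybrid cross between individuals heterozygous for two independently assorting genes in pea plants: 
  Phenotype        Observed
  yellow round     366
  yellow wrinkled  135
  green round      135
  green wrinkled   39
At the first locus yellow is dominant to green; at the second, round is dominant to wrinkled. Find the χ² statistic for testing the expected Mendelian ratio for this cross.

1.859

A dihybrid F₂ with independent assortment and complete dominance at both loci gives a 9:3:3:1 phenotypic ratio.
The 9:3:3:1 ratio has 16 parts, so with N = 675 the expected counts are:
  yellow round: 675 × 9/16 = 379.6875
  yellow wrinkled: 675 × 3/16 = 126.5625
  green round: 675 × 3/16 = 126.5625
  green wrinkled: 675 × 1/16 = 42.1875
χ² = Σ (O − E)² / E
  yellow round: (366 − 379.6875)² / 379.6875 = 0.4934
  yellow wrinkled: (135 − 126.5625)² / 126.5625 = 0.5625
  green round: (135 − 126.5625)² / 126.5625 = 0.5625
  green wrinkled: (39 − 42.1875)² / 42.1875 = 0.2408
χ² = 0.4934 + 0.5625 + 0.5625 + 0.2408 = 1.8592 ≈ 1.859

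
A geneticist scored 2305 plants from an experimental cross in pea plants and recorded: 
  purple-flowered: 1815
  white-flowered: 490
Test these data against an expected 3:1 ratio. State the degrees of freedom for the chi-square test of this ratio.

1

A goodness-of-fit test with 2 phenotype classes has df = 2 − 1 = 1.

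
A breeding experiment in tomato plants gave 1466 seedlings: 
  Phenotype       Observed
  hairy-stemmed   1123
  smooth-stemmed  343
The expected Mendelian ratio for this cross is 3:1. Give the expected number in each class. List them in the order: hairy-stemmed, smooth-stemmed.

1099.5, 366.5

Expected counts for N = 1466 under a 3:1 ratio (total parts = 4):
  hairy-stemmed: 1466 × 3/4 = 1099.5
  smooth-stemmed: 1466 × 1/4 = 366.5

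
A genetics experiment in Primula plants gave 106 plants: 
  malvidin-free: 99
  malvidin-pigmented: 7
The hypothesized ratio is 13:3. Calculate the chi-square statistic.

The 13:3 ratio has 16 parts, so with N = 106 the expected counts are:
  malvidin-free: 106 × 13/16 = 86.125
  malvidin-pigmented: 106 × 3/16 = 19.875
χ² = Σ (O − E)² / E
  malvidin-free: (99 − 86.125)² / 86.125 = 1.9247
  malvidin-pigmented: (7 − 19.875)² / 19.875 = 8.3404
χ² = 1.9247 + 8.3404 = 10.2651 ≈ 10.265

10.265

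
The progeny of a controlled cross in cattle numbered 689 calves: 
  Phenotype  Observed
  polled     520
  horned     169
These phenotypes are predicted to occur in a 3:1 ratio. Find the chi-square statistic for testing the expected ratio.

Expected counts for N = 689 under a 3:1 ratio (total parts = 4):
  polled: 689 × 3/4 = 516.75
  horned: 689 × 1/4 = 172.25
χ² = Σ (O − E)² / E
  polled: (520 − 516.75)² / 516.75 = 0.0204
  horned: (169 − 172.25)² / 172.25 = 0.0613
χ² = 0.0204 + 0.0613 = 0.0817 ≈ 0.082

0.082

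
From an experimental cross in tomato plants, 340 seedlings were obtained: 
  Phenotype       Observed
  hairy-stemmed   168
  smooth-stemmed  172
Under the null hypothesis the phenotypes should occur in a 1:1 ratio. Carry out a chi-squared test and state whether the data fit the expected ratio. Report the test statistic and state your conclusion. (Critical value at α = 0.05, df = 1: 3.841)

Under the 1:1 hypothesis (Σ ratio = 2, N = 340):
  hairy-stemmed: 340 × 1/2 = 170
  smooth-stemmed: 340 × 1/2 = 170
χ² = Σ (O − E)² / E
  hairy-stemmed: (168 − 170)² / 170 = 0.0235
  smooth-stemmed: (172 − 170)² / 170 = 0.0235
χ² = 0.0235 + 0.0235 = 0.047
Degrees of freedom = 2 − 1 = 1; critical value at α = 0.05 is 3.841.
Since 0.047 < 3.841, we fail to reject the null hypothesis — the data are consistent with the 1:1 ratio.

0.047; consistent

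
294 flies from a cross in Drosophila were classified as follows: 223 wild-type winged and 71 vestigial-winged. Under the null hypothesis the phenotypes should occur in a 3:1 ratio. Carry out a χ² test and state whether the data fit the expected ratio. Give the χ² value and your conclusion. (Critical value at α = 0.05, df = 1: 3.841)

Under the 3:1 hypothesis (Σ ratio = 4, N = 294):
  wild-type winged: 294 × 3/4 = 220.5
  vestigial-winged: 294 × 1/4 = 73.5
χ² = Σ (O − E)² / E
  wild-type winged: (223 − 220.5)² / 220.5 = 0.0283
  vestigial-winged: (71 − 73.5)² / 73.5 = 0.0850
χ² = 0.0283 + 0.0850 = 0.1133 ≈ 0.113
Degrees of freedom = 2 − 1 = 1; critical value at α = 0.05 is 3.841.
Since 0.113 < 3.841, we fail to reject the null hypothesis — the data are consistent with the 3:1 ratio.

0.113; consistent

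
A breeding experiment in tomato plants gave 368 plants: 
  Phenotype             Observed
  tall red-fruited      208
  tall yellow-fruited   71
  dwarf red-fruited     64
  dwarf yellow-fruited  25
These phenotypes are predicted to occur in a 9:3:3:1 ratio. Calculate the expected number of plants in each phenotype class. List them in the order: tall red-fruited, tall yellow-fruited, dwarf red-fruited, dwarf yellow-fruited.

Expected counts for N = 368 under a 9:3:3:1 ratio (total parts = 16):
  tall red-fruited: 368 × 9/16 = 207
  tall yellow-fruited: 368 × 3/16 = 69
  dwarf red-fruited: 368 × 3/16 = 69
  dwarf yellow-fruited: 368 × 1/16 = 23

207, 69, 69, 23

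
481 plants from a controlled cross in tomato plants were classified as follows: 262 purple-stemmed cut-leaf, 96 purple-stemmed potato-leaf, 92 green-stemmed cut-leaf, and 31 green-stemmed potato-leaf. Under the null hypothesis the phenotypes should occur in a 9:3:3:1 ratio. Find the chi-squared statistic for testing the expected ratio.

0.711

Total ratio parts = 16. Expected numbers out of 481:
  purple-stemmed cut-leaf: 481 × 9/16 = 270.5625
  purple-stemmed potato-leaf: 481 × 3/16 = 90.1875
  green-stemmed cut-leaf: 481 × 3/16 = 90.1875
  green-stemmed potato-leaf: 481 × 1/16 = 30.0625
χ² = Σ (O − E)² / E
  purple-stemmed cut-leaf: (262 − 270.5625)² / 270.5625 = 0.2710
  purple-stemmed potato-leaf: (96 − 90.1875)² / 90.1875 = 0.3746
  green-stemmed cut-leaf: (92 − 90.1875)² / 90.1875 = 0.0364
  green-stemmed potato-leaf: (31 − 30.0625)² / 30.0625 = 0.0292
χ² = 0.2710 + 0.3746 + 0.0364 + 0.0292 = 0.7112 ≈ 0.711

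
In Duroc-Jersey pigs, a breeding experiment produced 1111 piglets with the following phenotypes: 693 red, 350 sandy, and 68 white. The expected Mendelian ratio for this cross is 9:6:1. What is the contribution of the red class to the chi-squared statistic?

Expected counts for N = 1111 under a 9:6:1 ratio (total parts = 16):
  red: 1111 × 9/16 = 624.9375
  sandy: 1111 × 6/16 = 416.625
  white: 1111 × 1/16 = 69.4375
Contribution of red: (693 − 624.9375)² / 624.9375 = 7.4127

7.413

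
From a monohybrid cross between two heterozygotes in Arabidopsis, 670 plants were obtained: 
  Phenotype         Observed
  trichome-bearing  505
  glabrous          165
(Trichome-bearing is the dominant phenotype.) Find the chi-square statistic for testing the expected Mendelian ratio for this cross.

For a monohybrid cross between heterozygotes with complete dominance, the expected phenotypic ratio is 3:1.
The 3:1 ratio has 4 parts, so with N = 670 the expected counts are:
  trichome-bearing: 670 × 3/4 = 502.5
  glabrous: 670 × 1/4 = 167.5
χ² = Σ (O − E)² / E
  trichome-bearing: (505 − 502.5)² / 502.5 = 0.0124
  glabrous: (165 − 167.5)² / 167.5 = 0.0373
χ² = 0.0124 + 0.0373 = 0.0497 ≈ 0.050

0.050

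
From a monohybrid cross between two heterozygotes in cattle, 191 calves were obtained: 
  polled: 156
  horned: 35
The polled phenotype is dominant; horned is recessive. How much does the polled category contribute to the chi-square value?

1.135

For a monohybrid cross between heterozygotes with complete dominance, the expected phenotypic ratio is 3:1.
Under the 3:1 hypothesis (Σ ratio = 4, N = 191):
  polled: 191 × 3/4 = 143.25
  horned: 191 × 1/4 = 47.75
Contribution of polled: (156 − 143.25)² / 143.25 = 1.1348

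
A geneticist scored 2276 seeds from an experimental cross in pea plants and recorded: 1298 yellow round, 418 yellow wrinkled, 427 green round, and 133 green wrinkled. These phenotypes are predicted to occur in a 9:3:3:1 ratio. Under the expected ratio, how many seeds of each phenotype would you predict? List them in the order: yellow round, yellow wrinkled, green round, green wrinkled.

Total ratio parts = 16. Expected numbers out of 2276:
  yellow round: 2276 × 9/16 = 1280.25
  yellow wrinkled: 2276 × 3/16 = 426.75
  green round: 2276 × 3/16 = 426.75
  green wrinkled: 2276 × 1/16 = 142.25

1280.25, 426.75, 426.75, 142.25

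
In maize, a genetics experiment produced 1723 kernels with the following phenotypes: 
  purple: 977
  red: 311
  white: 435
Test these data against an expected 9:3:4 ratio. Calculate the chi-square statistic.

Expected counts for N = 1723 under a 9:3:4 ratio (total parts = 16):
  purple: 1723 × 9/16 = 969.1875
  red: 1723 × 3/16 = 323.0625
  white: 1723 × 4/16 = 430.75
χ² = Σ (O − E)² / E
  purple: (977 − 969.1875)² / 969.1875 = 0.0630
  red: (311 − 323.0625)² / 323.0625 = 0.4504
  white: (435 − 430.75)² / 430.75 = 0.0419
χ² = 0.0630 + 0.4504 + 0.0419 = 0.5553 ≈ 0.555

0.555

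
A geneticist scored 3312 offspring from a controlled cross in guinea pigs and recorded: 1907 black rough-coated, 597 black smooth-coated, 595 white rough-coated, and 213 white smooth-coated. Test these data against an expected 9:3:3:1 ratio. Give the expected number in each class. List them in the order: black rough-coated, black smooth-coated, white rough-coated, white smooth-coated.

Expected counts for N = 3312 under a 9:3:3:1 ratio (total parts = 16):
  black rough-coated: 3312 × 9/16 = 1863
  black smooth-coated: 3312 × 3/16 = 621
  white rough-coated: 3312 × 3/16 = 621
  white smooth-coated: 3312 × 1/16 = 207

1863, 621, 621, 207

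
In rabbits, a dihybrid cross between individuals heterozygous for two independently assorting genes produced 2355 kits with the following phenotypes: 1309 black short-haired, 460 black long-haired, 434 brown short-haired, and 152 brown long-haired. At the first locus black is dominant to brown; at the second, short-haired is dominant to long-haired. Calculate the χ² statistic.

A dihybrid F₂ with independent assortment and complete dominance at both loci gives a 9:3:3:1 phenotypic ratio.
The 9:3:3:1 ratio has 16 parts, so with N = 2355 the expected counts are:
  black short-haired: 2355 × 9/16 = 1324.6875
  black long-haired: 2355 × 3/16 = 441.5625
  brown short-haired: 2355 × 3/16 = 441.5625
  brown long-haired: 2355 × 1/16 = 147.1875
χ² = Σ (O − E)² / E
  black short-haired: (1309 − 1324.6875)² / 1324.6875 = 0.1858
  black long-haired: (460 − 441.5625)² / 441.5625 = 0.7699
  brown short-haired: (434 − 441.5625)² / 441.5625 = 0.1295
  brown long-haired: (152 − 147.1875)² / 147.1875 = 0.1574
χ² = 0.1858 + 0.7699 + 0.1295 + 0.1574 = 1.2426 ≈ 1.243

1.243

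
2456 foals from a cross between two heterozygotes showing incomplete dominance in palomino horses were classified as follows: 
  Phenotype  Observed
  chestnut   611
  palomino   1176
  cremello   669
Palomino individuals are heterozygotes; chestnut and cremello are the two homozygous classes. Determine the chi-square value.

With incomplete dominance, a heterozygote × heterozygote cross gives a 1:2:1 phenotypic ratio.
The 1:2:1 ratio has 4 parts, so with N = 2456 the expected counts are:
  chestnut: 2456 × 1/4 = 614
  palomino: 2456 × 2/4 = 1228
  cremello: 2456 × 1/4 = 614
χ² = Σ (O − E)² / E
  chestnut: (611 − 614)² / 614 = 0.0147
  palomino: (1176 − 1228)² / 1228 = 2.2020
  cremello: (669 − 614)² / 614 = 4.9267
χ² = 0.0147 + 2.2020 + 4.9267 = 7.1434 ≈ 7.143

7.143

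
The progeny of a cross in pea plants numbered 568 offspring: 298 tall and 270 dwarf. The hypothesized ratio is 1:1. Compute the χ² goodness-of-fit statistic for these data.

1.380

The 1:1 ratio has 2 parts, so with N = 568 the expected counts are:
  tall: 568 × 1/2 = 284
  dwarf: 568 × 1/2 = 284
χ² = Σ (O − E)² / E
  tall: (298 − 284)² / 284 = 0.6901
  dwarf: (270 − 284)² / 284 = 0.6901
χ² = 0.6901 + 0.6901 = 1.3802 ≈ 1.380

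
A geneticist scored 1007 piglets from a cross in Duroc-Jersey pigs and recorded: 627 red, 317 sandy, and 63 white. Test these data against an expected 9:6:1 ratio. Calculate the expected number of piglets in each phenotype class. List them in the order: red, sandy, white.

Under the 9:6:1 hypothesis (Σ ratio = 16, N = 1007):
  red: 1007 × 9/16 = 566.4375
  sandy: 1007 × 6/16 = 377.625
  white: 1007 × 1/16 = 62.9375

566.4375, 377.625, 62.9375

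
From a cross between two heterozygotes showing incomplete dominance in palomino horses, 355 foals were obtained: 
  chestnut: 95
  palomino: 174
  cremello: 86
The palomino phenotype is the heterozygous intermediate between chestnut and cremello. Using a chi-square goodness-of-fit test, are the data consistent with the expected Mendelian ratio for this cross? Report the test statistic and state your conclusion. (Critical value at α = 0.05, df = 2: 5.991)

0.594; consistent

With incomplete dominance, a heterozygote × heterozygote cross gives a 1:2:1 phenotypic ratio.
Under the 1:2:1 hypothesis (Σ ratio = 4, N = 355):
  chestnut: 355 × 1/4 = 88.75
  palomino: 355 × 2/4 = 177.5
  cremello: 355 × 1/4 = 88.75
χ² = Σ (O − E)² / E
  chestnut: (95 − 88.75)² / 88.75 = 0.4401
  palomino: (174 − 177.5)² / 177.5 = 0.0690
  cremello: (86 − 88.75)² / 88.75 = 0.0852
χ² = 0.4401 + 0.0690 + 0.0852 = 0.5943 ≈ 0.594
Degrees of freedom = 3 − 1 = 2; critical value at α = 0.05 is 5.991.
Since 0.594 < 5.991, we fail to reject the null hypothesis — the data are consistent with the 1:2:1 ratio.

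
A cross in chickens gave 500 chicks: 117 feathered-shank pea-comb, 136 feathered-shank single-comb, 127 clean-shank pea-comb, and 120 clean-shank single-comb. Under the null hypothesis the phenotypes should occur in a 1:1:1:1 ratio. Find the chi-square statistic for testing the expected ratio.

The 1:1:1:1 ratio has 4 parts, so with N = 500 the expected counts are:
  feathered-shank pea-comb: 500 × 1/4 = 125
  feathered-shank single-comb: 500 × 1/4 = 125
  clean-shank pea-comb: 500 × 1/4 = 125
  clean-shank single-comb: 500 × 1/4 = 125
χ² = Σ (O − E)² / E
  feathered-shank pea-comb: (117 − 125)² / 125 = 0.5120
  feathered-shank single-comb: (136 − 125)² / 125 = 0.9680
  clean-shank pea-comb: (127 − 125)² / 125 = 0.0320
  clean-shank single-comb: (120 − 125)² / 125 = 0.2000
χ² = 0.5120 + 0.9680 + 0.0320 + 0.2000 = 1.712

1.712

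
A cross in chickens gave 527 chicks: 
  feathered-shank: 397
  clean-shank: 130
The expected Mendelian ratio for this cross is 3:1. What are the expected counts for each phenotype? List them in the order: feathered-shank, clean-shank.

Expected counts for N = 527 under a 3:1 ratio (total parts = 4):
  feathered-shank: 527 × 3/4 = 395.25
  clean-shank: 527 × 1/4 = 131.75

395.25, 131.75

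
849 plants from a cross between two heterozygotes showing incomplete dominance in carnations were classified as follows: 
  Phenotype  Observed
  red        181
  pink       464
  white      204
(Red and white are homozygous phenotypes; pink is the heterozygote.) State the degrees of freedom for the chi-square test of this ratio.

With incomplete dominance, a heterozygote × heterozygote cross gives a 1:2:1 phenotypic ratio.
A goodness-of-fit test with 3 phenotype classes has df = 3 − 1 = 2.

2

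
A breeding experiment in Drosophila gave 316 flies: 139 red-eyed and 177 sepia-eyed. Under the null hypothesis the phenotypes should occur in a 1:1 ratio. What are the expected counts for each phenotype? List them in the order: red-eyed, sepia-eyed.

158, 158

Total ratio parts = 2. Expected numbers out of 316:
  red-eyed: 316 × 1/2 = 158
  sepia-eyed: 316 × 1/2 = 158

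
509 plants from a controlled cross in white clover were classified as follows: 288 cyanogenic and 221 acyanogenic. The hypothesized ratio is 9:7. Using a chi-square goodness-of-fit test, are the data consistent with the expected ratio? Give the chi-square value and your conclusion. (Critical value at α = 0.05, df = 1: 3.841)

The 9:7 ratio has 16 parts, so with N = 509 the expected counts are:
  cyanogenic: 509 × 9/16 = 286.3125
  acyanogenic: 509 × 7/16 = 222.6875
χ² = Σ (O − E)² / E
  cyanogenic: (288 − 286.3125)² / 286.3125 = 0.0099
  acyanogenic: (221 − 222.6875)² / 222.6875 = 0.0128
χ² = 0.0099 + 0.0128 = 0.0227 ≈ 0.023
Degrees of freedom = 2 − 1 = 1; critical value at α = 0.05 is 3.841.
Since 0.023 < 3.841, we fail to reject the null hypothesis — the data are consistent with the 9:7 ratio.

0.023; consistent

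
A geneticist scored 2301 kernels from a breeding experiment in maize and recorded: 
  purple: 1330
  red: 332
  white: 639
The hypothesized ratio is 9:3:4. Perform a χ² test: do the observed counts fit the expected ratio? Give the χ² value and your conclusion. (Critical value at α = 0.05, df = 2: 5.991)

The 9:3:4 ratio has 16 parts, so with N = 2301 the expected counts are:
  purple: 2301 × 9/16 = 1294.3125
  red: 2301 × 3/16 = 431.4375
  white: 2301 × 4/16 = 575.25
χ² = Σ (O − E)² / E
  purple: (1330 − 1294.3125)² / 1294.3125 = 0.9840
  red: (332 − 431.4375)² / 431.4375 = 22.9183
  white: (639 − 575.25)² / 575.25 = 7.0649
χ² = 0.9840 + 22.9183 + 7.0649 = 30.9672 ≈ 30.967
Degrees of freedom = 3 − 1 = 2; critical value at α = 0.05 is 5.991.
Since 30.967 > 5.991, we reject the null hypothesis — the data do not fit the 9:3:4 ratio.

30.967; not consistent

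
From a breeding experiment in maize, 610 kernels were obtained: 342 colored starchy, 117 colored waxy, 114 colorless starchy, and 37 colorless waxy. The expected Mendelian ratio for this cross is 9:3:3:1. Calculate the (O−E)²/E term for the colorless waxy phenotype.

Expected counts for N = 610 under a 9:3:3:1 ratio (total parts = 16):
  colored starchy: 610 × 9/16 = 343.125
  colored waxy: 610 × 3/16 = 114.375
  colorless starchy: 610 × 3/16 = 114.375
  colorless waxy: 610 × 1/16 = 38.125
Contribution of colorless waxy: (37 − 38.125)² / 38.125 = 0.0332

0.033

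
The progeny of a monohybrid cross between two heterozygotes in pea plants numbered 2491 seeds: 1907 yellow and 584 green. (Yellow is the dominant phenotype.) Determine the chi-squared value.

3.215

For a monohybrid cross between heterozygotes with complete dominance, the expected phenotypic ratio is 3:1.
The 3:1 ratio has 4 parts, so with N = 2491 the expected counts are:
  yellow: 2491 × 3/4 = 1868.25
  green: 2491 × 1/4 = 622.75
χ² = Σ (O − E)² / E
  yellow: (1907 − 1868.25)² / 1868.25 = 0.8037
  green: (584 − 622.75)² / 622.75 = 2.4112
χ² = 0.8037 + 2.4112 = 3.2149 ≈ 3.215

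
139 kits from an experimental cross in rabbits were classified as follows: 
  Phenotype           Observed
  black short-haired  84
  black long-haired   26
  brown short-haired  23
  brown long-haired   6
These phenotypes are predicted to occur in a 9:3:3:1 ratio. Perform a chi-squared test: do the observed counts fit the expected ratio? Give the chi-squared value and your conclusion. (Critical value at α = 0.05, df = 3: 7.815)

1.624; consistent

Under the 9:3:3:1 hypothesis (Σ ratio = 16, N = 139):
  black short-haired: 139 × 9/16 = 78.1875
  black long-haired: 139 × 3/16 = 26.0625
  brown short-haired: 139 × 3/16 = 26.0625
  brown long-haired: 139 × 1/16 = 8.6875
χ² = Σ (O − E)² / E
  black short-haired: (84 − 78.1875)² / 78.1875 = 0.4321
  black long-haired: (26 − 26.0625)² / 26.0625 = 0.0001
  brown short-haired: (23 − 26.0625)² / 26.0625 = 0.3599
  brown long-haired: (6 − 8.6875)² / 8.6875 = 0.8314
χ² = 0.4321 + 0.0001 + 0.3599 + 0.8314 = 1.6235 ≈ 1.624
Degrees of freedom = 4 − 1 = 3; critical value at α = 0.05 is 7.815.
Since 1.624 < 7.815, we fail to reject the null hypothesis — the data are consistent with the 9:3:3:1 ratio.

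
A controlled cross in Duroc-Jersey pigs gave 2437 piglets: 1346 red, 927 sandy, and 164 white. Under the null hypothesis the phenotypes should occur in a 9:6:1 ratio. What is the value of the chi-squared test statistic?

Under the 9:6:1 hypothesis (Σ ratio = 16, N = 2437):
  red: 2437 × 9/16 = 1370.8125
  sandy: 2437 × 6/16 = 913.875
  white: 2437 × 1/16 = 152.3125
χ² = Σ (O − E)² / E
  red: (1346 − 1370.8125)² / 1370.8125 = 0.4491
  sandy: (927 − 913.875)² / 913.875 = 0.1885
  white: (164 − 152.3125)² / 152.3125 = 0.8968
χ² = 0.4491 + 0.1885 + 0.8968 = 1.5344 ≈ 1.534

1.534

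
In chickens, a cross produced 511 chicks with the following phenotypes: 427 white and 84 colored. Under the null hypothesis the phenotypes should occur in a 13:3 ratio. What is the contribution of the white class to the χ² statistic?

0.336

Expected counts for N = 511 under a 13:3 ratio (total parts = 16):
  white: 511 × 13/16 = 415.1875
  colored: 511 × 3/16 = 95.8125
Contribution of white: (427 − 415.1875)² / 415.1875 = 0.3361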